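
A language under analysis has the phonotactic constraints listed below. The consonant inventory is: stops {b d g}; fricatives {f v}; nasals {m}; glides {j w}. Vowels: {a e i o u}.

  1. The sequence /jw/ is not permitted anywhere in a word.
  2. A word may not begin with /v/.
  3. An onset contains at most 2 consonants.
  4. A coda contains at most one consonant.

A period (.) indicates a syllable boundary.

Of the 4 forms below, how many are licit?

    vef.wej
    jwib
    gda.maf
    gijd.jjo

vef.wej — violates constraint 2: word begins with /v/ → illicit
jwib — violates constraint 1: contains banned sequence /jw/ → illicit
gda.maf — σ1 onset /gd/ (2C), coda /∅/ ok; σ2 onset /m/, coda /f/ ok → licit
gijd.jjo — violates constraint 4: syllable 1 coda /jd/ has 2 consonants (> 1) → illicit
Licit: gda.maf → 1.

1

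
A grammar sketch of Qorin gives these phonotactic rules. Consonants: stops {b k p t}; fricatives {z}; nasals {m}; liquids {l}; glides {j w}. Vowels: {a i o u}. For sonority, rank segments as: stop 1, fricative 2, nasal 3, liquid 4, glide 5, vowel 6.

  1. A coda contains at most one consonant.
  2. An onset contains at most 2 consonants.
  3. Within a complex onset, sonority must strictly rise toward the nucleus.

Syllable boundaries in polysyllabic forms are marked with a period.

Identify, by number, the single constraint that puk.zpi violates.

puk.zpi: syllable 2 onset /zp/: /z/ (fricative, 2) → /p/ (stop, 1) does not rise.
This is a violation of constraint 3: "Within a complex onset, sonority must strictly rise toward the nucleus."
The remaining constraints (1, 2) are satisfied.

3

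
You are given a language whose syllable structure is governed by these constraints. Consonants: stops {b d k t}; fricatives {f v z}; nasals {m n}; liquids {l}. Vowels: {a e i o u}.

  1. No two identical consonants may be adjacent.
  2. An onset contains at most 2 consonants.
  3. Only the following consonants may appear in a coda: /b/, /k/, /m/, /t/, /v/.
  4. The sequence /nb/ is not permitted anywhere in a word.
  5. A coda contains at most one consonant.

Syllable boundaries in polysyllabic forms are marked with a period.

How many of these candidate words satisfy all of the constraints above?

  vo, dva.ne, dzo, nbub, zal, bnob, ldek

5

vo — σ1 onset /v/, coda /∅/ ok → permitted
dva.ne — σ1 onset /dv/ (2C), coda /∅/ ok; σ2 onset /n/, coda /∅/ ok → permitted
dzo — σ1 onset /dz/ (2C), coda /∅/ ok → permitted
nbub — violates constraint 4: contains banned sequence /nb/ → not permitted
zal — violates constraint 3: syllable 1 coda contains /l/, which is not a licensed coda consonant → not permitted
bnob — σ1 onset /bn/ (2C), coda /b/ ok → permitted
ldek — σ1 onset /ld/ (2C), coda /k/ ok → permitted
Permitted: vo, dva.ne, dzo, bnob, ldek → 5.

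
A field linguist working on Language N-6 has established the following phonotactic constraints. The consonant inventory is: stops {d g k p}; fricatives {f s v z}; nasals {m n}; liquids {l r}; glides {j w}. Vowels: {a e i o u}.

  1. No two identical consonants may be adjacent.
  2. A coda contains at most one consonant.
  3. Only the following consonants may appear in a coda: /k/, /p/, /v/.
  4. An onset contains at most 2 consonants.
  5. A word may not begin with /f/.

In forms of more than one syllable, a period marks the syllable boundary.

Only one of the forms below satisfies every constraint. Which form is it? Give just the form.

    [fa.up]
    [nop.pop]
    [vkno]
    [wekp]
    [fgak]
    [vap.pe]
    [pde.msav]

[pde.msav]

[fa.up] — violates constraint 5: word begins with /f/ → phonotactically illegal
[nop.pop] — violates constraint 1: adjacent identical consonants /pp/ → phonotactically illegal
[vkno] — violates constraint 4: syllable 1 onset /vkn/ has 3 consonants (> 2) → phonotactically illegal
[wekp] — violates constraint 2: syllable 1 coda /kp/ has 2 consonants (> 1) → phonotactically illegal
[fgak] — violates constraint 5: word begins with /f/ → phonotactically illegal
[vap.pe] — violates constraint 1: adjacent identical consonants /pp/ → phonotactically illegal
[pde.msav] — σ1 onset /pd/ (2C), coda /∅/ ok; σ2 onset /ms/ (2C), coda /v/ ok → phonotactically legal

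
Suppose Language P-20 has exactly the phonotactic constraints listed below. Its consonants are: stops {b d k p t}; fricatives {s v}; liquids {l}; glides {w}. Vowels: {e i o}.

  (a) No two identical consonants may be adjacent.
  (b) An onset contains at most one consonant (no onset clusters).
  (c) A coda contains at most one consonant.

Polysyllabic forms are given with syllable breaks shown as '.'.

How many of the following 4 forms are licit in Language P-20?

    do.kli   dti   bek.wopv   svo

0

do.kli — violates constraint (b): syllable 2 onset /kl/ has 2 consonants (> 1) → illicit
dti — violates constraint (b): syllable 1 onset /dt/ has 2 consonants (> 1) → illicit
bek.wopv — violates constraint (c): syllable 2 coda /pv/ has 2 consonants (> 1) → illicit
svo — violates constraint (b): syllable 1 onset /sv/ has 2 consonants (> 1) → illicit
No form is licit → 0.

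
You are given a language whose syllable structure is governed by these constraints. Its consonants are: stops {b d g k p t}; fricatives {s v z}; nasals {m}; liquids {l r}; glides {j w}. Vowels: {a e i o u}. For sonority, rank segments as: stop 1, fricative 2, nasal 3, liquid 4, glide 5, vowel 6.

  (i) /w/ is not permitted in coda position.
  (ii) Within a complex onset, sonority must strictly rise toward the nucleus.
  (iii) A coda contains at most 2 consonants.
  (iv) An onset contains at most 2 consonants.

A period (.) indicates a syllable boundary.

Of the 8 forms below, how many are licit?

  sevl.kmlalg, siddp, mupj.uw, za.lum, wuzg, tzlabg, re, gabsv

3

sevl.kmlalg — violates constraint (iv): syllable 2 onset /kml/ has 3 consonants (> 2) → illicit
siddp — violates constraint (iii): syllable 1 coda /ddp/ has 3 consonants (> 2) → illicit
mupj.uw — violates constraint (i): syllable 2 coda contains /w/ → illicit
za.lum — σ1 onset /z/, coda /∅/ ok; σ2 onset /l/, coda /m/ ok → licit
wuzg — σ1 onset /w/, coda /zg/ (2C) ok → licit
tzlabg — violates constraint (iv): syllable 1 onset /tzl/ has 3 consonants (> 2) → illicit
re — σ1 onset /r/, coda /∅/ ok → licit
gabsv — violates constraint (iii): syllable 1 coda /bsv/ has 3 consonants (> 2) → illicit
Licit: za.lum, wuzg, re → 3.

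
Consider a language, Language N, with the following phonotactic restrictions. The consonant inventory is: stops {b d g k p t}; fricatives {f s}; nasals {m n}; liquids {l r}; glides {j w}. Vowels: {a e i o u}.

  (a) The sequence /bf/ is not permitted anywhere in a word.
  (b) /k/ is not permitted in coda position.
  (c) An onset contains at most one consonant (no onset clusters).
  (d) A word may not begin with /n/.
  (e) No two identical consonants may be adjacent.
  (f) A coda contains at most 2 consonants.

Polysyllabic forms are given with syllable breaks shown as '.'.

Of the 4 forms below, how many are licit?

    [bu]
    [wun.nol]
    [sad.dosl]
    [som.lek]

1

[bu] — σ1 onset /b/, coda /∅/ ok → licit
[wun.nol] — violates constraint (e): adjacent identical consonants /nn/ → illicit
[sad.dosl] — violates constraint (e): adjacent identical consonants /dd/ → illicit
[som.lek] — violates constraint (b): syllable 2 coda contains /k/ → illicit
Licit: [bu] → 1.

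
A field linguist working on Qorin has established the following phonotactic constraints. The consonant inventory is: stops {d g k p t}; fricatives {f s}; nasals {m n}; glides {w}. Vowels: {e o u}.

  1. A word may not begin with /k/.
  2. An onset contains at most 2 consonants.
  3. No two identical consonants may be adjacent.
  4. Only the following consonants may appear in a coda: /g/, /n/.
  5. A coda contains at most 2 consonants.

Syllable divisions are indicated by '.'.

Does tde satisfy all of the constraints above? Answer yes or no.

tde — σ1 onset /td/ (2C), coda /∅/ ok → phonotactically legal

yes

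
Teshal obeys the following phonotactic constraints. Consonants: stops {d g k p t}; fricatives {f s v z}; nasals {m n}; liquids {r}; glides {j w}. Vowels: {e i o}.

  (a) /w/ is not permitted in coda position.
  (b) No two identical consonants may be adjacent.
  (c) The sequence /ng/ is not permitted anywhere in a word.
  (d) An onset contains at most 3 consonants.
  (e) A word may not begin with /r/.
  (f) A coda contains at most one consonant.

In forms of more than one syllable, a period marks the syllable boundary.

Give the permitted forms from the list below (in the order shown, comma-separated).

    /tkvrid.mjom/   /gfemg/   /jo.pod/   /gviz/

/tkvrid.mjom/ — violates constraint (d): syllable 1 onset /tkvr/ has 4 consonants (> 3) → not permitted
/gfemg/ — violates constraint (f): syllable 1 coda /mg/ has 2 consonants (> 1) → not permitted
/jo.pod/ — σ1 onset /j/, coda /∅/ ok; σ2 onset /p/, coda /d/ ok → permitted
/gviz/ — σ1 onset /gv/ (2C), coda /z/ ok → permitted

/jo.pod/, /gviz/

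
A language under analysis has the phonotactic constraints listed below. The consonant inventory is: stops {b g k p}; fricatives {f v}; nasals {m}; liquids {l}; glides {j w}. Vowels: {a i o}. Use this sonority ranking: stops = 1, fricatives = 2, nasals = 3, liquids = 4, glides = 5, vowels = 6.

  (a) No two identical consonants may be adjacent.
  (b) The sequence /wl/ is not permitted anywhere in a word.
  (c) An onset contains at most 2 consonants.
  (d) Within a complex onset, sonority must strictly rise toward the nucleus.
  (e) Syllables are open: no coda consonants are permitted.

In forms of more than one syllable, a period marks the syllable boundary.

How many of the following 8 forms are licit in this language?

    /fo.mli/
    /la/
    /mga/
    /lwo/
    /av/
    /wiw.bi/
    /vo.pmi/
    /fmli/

4

/fo.mli/ — σ1 onset /f/, coda /∅/ ok; σ2 onset /ml/ (3→4 rises), coda /∅/ ok → licit
/la/ — σ1 onset /l/, coda /∅/ ok → licit
/mga/ — violates constraint (d): syllable 1 onset /mg/: /m/ (nasal, 3) → /g/ (stop, 1) does not rise → illicit
/lwo/ — σ1 onset /lw/ (4→5 rises), coda /∅/ ok → licit
/av/ — violates constraint (e): syllable 1 coda /v/ has 1 consonant (> 0) → illicit
/wiw.bi/ — violates constraint (e): syllable 1 coda /w/ has 1 consonant (> 0) → illicit
/vo.pmi/ — σ1 onset /v/, coda /∅/ ok; σ2 onset /pm/ (1→3 rises), coda /∅/ ok → licit
/fmli/ — violates constraint (c): syllable 1 onset /fml/ has 3 consonants (> 2) → illicit
Licit: /fo.mli/, /la/, /lwo/, /vo.pmi/ → 4.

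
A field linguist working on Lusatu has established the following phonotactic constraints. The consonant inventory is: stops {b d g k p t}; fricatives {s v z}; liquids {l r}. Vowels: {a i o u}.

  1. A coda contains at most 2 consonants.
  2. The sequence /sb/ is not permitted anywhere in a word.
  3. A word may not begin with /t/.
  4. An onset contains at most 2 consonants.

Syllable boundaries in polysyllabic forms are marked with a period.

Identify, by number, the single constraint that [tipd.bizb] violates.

3

[tipd.bizb]: word begins with /t/.
This is a violation of constraint 3: "A word may not begin with /t/."
The remaining constraints (1, 2, 4) are satisfied.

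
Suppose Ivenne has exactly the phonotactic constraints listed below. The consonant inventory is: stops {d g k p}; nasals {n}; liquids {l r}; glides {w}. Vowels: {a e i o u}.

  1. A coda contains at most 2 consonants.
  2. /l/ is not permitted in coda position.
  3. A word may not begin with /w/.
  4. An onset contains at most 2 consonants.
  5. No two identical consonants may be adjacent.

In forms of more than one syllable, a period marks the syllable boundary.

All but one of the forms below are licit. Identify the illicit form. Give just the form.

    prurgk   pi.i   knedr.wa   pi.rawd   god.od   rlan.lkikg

prurgk — violates constraint 1: syllable 1 coda /rgk/ has 3 consonants (> 2) → illicit
pi.i — σ1 onset /p/, coda /∅/ ok; σ2 onset /∅/, coda /∅/ ok → licit
knedr.wa — σ1 onset /kn/ (2C), coda /dr/ (2C) ok; σ2 onset /w/, coda /∅/ ok → licit
pi.rawd — σ1 onset /p/, coda /∅/ ok; σ2 onset /r/, coda /wd/ (2C) ok → licit
god.od — σ1 onset /g/, coda /d/ ok; σ2 onset /∅/, coda /d/ ok → licit
rlan.lkikg — σ1 onset /rl/ (2C), coda /n/ ok; σ2 onset /lk/ (2C), coda /kg/ (2C) ok → licit

prurgk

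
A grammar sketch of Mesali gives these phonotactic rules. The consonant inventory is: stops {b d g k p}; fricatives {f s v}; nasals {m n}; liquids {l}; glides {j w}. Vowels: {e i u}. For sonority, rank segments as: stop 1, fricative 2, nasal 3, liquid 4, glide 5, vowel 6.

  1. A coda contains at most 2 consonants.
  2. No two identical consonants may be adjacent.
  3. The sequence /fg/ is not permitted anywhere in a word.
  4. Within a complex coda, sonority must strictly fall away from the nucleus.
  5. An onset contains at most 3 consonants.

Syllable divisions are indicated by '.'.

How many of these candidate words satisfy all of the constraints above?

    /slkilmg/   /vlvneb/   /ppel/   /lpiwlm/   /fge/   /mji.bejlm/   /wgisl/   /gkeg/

/slkilmg/ — violates constraint 1: syllable 1 coda /lmg/ has 3 consonants (> 2) → illicit
/vlvneb/ — violates constraint 5: syllable 1 onset /vlvn/ has 4 consonants (> 3) → illicit
/ppel/ — violates constraint 2: adjacent identical consonants /pp/ → illicit
/lpiwlm/ — violates constraint 1: syllable 1 coda /wlm/ has 3 consonants (> 2) → illicit
/fge/ — violates constraint 3: contains banned sequence /fg/ → illicit
/mji.bejlm/ — violates constraint 1: syllable 2 coda /jlm/ has 3 consonants (> 2) → illicit
/wgisl/ — violates constraint 4: syllable 1 coda /sl/: /s/ (fricative, 2) → /l/ (liquid, 4) does not fall → illicit
/gkeg/ — σ1 onset /gk/ (2C), coda /g/ ok → licit
Licit: /gkeg/ → 1.

1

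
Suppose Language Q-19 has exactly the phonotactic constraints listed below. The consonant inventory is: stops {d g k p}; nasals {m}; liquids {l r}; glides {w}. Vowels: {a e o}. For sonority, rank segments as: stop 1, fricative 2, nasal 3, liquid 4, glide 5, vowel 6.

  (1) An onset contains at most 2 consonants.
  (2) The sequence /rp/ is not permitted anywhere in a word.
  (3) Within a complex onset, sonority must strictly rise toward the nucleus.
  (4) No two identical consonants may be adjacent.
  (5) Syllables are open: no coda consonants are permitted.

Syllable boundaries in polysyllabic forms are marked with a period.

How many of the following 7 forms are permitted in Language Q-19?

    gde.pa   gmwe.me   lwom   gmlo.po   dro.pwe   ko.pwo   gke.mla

gde.pa — violates constraint 3: syllable 1 onset /gd/: /g/ (stop, 1) → /d/ (stop, 1) does not rise → not permitted
gmwe.me — violates constraint 1: syllable 1 onset /gmw/ has 3 consonants (> 2) → not permitted
lwom — violates constraint 5: syllable 1 coda /m/ has 1 consonant (> 0) → not permitted
gmlo.po — violates constraint 1: syllable 1 onset /gml/ has 3 consonants (> 2) → not permitted
dro.pwe — σ1 onset /dr/ (1→4 rises), coda /∅/ ok; σ2 onset /pw/ (1→5 rises), coda /∅/ ok → permitted
ko.pwo — σ1 onset /k/, coda /∅/ ok; σ2 onset /pw/ (1→5 rises), coda /∅/ ok → permitted
gke.mla — violates constraint 3: syllable 1 onset /gk/: /g/ (stop, 1) → /k/ (stop, 1) does not rise → not permitted
Permitted: dro.pwe, ko.pwo → 2.

2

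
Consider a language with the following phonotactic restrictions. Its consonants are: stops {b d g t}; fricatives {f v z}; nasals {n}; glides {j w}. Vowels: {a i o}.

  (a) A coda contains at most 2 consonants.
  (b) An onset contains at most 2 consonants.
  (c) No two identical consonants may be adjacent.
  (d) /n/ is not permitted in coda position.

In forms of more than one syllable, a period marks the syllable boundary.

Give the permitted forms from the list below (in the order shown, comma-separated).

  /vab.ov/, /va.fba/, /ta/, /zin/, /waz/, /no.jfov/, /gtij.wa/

/vab.ov/, /va.fba/, /ta/, /waz/, /no.jfov/, /gtij.wa/

/vab.ov/ — σ1 onset /v/, coda /b/ ok; σ2 onset /∅/, coda /v/ ok → permitted
/va.fba/ — σ1 onset /v/, coda /∅/ ok; σ2 onset /fb/ (2C), coda /∅/ ok → permitted
/ta/ — σ1 onset /t/, coda /∅/ ok → permitted
/zin/ — violates constraint (d): syllable 1 coda contains /n/ → not permitted
/waz/ — σ1 onset /w/, coda /z/ ok → permitted
/no.jfov/ — σ1 onset /n/, coda /∅/ ok; σ2 onset /jf/ (2C), coda /v/ ok → permitted
/gtij.wa/ — σ1 onset /gt/ (2C), coda /j/ ok; σ2 onset /w/, coda /∅/ ok → permitted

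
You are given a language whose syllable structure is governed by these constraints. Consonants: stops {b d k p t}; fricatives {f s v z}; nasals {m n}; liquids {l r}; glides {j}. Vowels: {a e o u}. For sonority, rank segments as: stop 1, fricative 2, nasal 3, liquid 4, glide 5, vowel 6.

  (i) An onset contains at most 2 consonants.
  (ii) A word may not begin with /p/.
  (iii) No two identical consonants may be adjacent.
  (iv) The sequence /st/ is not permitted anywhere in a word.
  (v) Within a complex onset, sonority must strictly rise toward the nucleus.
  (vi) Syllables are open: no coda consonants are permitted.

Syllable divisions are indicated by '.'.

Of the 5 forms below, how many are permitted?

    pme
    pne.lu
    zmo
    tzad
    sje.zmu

pme — violates constraint (ii): word begins with /p/ → not permitted
pne.lu — violates constraint (ii): word begins with /p/ → not permitted
zmo — σ1 onset /zm/ (2→3 rises), coda /∅/ ok → permitted
tzad — violates constraint (vi): syllable 1 coda /d/ has 1 consonant (> 0) → not permitted
sje.zmu — σ1 onset /sj/ (2→5 rises), coda /∅/ ok; σ2 onset /zm/ (2→3 rises), coda /∅/ ok → permitted
Permitted: zmo, sje.zmu → 2.

2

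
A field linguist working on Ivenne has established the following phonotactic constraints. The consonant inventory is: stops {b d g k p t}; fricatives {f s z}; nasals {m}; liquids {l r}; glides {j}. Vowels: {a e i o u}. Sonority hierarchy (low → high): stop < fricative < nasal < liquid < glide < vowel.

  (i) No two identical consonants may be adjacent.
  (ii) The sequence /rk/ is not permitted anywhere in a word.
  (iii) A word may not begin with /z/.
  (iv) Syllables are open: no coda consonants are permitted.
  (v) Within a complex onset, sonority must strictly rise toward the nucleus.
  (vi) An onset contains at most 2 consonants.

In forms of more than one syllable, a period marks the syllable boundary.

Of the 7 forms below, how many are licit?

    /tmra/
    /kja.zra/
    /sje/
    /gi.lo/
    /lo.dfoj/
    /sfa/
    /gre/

/tmra/ — violates constraint (vi): syllable 1 onset /tmr/ has 3 consonants (> 2) → illicit
/kja.zra/ — σ1 onset /kj/ (1→5 rises), coda /∅/ ok; σ2 onset /zr/ (2→4 rises), coda /∅/ ok → licit
/sje/ — σ1 onset /sj/ (2→5 rises), coda /∅/ ok → licit
/gi.lo/ — σ1 onset /g/, coda /∅/ ok; σ2 onset /l/, coda /∅/ ok → licit
/lo.dfoj/ — violates constraint (iv): syllable 2 coda /j/ has 1 consonant (> 0) → illicit
/sfa/ — violates constraint (v): syllable 1 onset /sf/: /s/ (fricative, 2) → /f/ (fricative, 2) does not rise → illicit
/gre/ — σ1 onset /gr/ (1→4 rises), coda /∅/ ok → licit
Licit: /kja.zra/, /sje/, /gi.lo/, /gre/ → 4.

4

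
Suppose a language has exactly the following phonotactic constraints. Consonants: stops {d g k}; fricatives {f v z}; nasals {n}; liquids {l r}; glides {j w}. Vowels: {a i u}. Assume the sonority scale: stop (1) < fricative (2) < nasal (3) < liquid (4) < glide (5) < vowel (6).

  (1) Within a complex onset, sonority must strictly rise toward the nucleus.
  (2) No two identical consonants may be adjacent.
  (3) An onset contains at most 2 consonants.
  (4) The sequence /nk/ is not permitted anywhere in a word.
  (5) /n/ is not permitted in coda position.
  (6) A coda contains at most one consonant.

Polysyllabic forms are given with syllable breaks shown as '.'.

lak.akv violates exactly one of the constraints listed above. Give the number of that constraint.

lak.akv: syllable 2 coda /kv/ has 2 consonants (> 1).
This is a violation of constraint 6: "A coda contains at most one consonant."
The remaining constraints (1, 2, 3, 4, 5) are satisfied.

6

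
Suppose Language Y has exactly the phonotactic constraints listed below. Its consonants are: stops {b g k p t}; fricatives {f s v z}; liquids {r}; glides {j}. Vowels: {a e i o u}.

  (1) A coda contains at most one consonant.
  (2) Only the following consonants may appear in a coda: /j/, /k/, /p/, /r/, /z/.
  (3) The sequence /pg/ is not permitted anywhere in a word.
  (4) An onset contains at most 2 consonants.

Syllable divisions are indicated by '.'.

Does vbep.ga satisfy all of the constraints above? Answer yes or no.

vbep.ga — violates constraint 3: contains banned sequence /pg/ → not permitted

no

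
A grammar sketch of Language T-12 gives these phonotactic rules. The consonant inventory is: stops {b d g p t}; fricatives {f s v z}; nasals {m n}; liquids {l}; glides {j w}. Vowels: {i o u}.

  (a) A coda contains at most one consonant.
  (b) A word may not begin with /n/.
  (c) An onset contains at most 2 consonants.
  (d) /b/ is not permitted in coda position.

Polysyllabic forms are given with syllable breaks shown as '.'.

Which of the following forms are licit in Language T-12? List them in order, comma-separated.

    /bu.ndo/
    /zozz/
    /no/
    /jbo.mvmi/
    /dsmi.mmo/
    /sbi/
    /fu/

/bu.ndo/ — σ1 onset /b/, coda /∅/ ok; σ2 onset /nd/ (2C), coda /∅/ ok → licit
/zozz/ — violates constraint (a): syllable 1 coda /zz/ has 2 consonants (> 1) → illicit
/no/ — violates constraint (b): word begins with /n/ → illicit
/jbo.mvmi/ — violates constraint (c): syllable 2 onset /mvm/ has 3 consonants (> 2) → illicit
/dsmi.mmo/ — violates constraint (c): syllable 1 onset /dsm/ has 3 consonants (> 2) → illicit
/sbi/ — σ1 onset /sb/ (2C), coda /∅/ ok → licit
/fu/ — σ1 onset /f/, coda /∅/ ok → licit

/bu.ndo/, /sbi/, /fu/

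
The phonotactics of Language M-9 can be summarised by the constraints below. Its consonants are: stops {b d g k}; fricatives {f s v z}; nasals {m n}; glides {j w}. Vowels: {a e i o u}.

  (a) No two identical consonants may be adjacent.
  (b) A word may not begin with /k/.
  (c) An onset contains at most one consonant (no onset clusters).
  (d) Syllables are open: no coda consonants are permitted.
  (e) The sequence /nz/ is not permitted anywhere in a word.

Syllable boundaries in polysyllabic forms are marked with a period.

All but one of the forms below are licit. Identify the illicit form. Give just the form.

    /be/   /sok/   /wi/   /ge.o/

/sok/

/be/ — σ1 onset /b/, coda /∅/ ok → licit
/sok/ — violates constraint (d): syllable 1 coda /k/ has 1 consonant (> 0) → illicit
/wi/ — σ1 onset /w/, coda /∅/ ok → licit
/ge.o/ — σ1 onset /g/, coda /∅/ ok; σ2 onset /∅/, coda /∅/ ok → licit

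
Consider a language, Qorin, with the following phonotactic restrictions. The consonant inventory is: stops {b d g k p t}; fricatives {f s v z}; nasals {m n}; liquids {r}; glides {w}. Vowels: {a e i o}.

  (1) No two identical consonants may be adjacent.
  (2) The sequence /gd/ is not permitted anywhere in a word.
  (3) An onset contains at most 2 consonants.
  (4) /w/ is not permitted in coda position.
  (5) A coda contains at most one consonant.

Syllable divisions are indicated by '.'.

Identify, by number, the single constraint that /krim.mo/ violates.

1

/krim.mo/: adjacent identical consonants /mm/.
This is a violation of constraint 1: "No two identical consonants may be adjacent."
The remaining constraints (2, 3, 4, 5) are satisfied.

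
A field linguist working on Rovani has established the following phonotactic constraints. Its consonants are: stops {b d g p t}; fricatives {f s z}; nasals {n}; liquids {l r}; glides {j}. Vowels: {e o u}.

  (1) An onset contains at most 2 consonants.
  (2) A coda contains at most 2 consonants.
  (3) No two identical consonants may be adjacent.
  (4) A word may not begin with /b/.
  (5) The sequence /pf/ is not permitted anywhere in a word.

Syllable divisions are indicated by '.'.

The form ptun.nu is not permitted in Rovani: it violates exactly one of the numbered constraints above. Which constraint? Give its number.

ptun.nu: adjacent identical consonants /nn/.
This is a violation of constraint 3: "No two identical consonants may be adjacent."
The remaining constraints (1, 2, 4, 5) are satisfied.

3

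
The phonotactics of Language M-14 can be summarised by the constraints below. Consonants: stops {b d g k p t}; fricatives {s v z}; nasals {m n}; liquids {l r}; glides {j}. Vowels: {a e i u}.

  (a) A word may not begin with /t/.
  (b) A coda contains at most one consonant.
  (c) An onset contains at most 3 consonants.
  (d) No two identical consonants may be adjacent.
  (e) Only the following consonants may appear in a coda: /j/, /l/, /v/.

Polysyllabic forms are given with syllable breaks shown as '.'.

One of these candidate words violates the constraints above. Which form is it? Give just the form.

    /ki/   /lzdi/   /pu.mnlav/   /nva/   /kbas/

/kbas/

/ki/ — σ1 onset /k/, coda /∅/ ok → phonotactically legal
/lzdi/ — σ1 onset /lzd/ (3C), coda /∅/ ok → phonotactically legal
/pu.mnlav/ — σ1 onset /p/, coda /∅/ ok; σ2 onset /mnl/ (3C), coda /v/ ok → phonotactically legal
/nva/ — σ1 onset /nv/ (2C), coda /∅/ ok → phonotactically legal
/kbas/ — violates constraint (e): syllable 1 coda contains /s/, which is not a licensed coda consonant → phonotactically illegal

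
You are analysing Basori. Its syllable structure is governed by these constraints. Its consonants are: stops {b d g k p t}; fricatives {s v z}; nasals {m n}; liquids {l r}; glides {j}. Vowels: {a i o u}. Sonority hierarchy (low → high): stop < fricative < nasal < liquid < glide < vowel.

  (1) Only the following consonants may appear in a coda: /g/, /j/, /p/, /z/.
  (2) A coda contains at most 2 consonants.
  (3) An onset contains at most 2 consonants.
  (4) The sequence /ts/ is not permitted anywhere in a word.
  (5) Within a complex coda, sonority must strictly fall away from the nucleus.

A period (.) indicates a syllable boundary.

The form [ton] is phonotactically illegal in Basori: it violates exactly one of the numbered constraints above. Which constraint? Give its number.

[ton]: syllable 1 coda contains /n/, which is not a licensed coda consonant.
This is a violation of constraint 1: "Only the following consonants may appear in a coda: /g/, /j/, /p/, /z/."
The remaining constraints (2, 3, 4, 5) are satisfied.

1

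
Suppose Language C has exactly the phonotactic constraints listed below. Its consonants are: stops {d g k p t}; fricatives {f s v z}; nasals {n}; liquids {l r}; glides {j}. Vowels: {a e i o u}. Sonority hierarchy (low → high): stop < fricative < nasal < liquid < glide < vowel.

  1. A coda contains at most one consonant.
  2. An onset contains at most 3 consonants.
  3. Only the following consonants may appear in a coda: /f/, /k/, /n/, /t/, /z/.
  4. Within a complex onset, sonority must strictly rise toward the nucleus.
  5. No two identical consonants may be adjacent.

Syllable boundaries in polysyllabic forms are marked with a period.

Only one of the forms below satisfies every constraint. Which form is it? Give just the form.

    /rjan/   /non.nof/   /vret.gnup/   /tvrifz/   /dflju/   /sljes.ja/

/rjan/ — σ1 onset /rj/ (4→5 rises), coda /n/ ok → licit
/non.nof/ — violates constraint 5: adjacent identical consonants /nn/ → illicit
/vret.gnup/ — violates constraint 3: syllable 2 coda contains /p/, which is not a licensed coda consonant → illicit
/tvrifz/ — violates constraint 1: syllable 1 coda /fz/ has 2 consonants (> 1) → illicit
/dflju/ — violates constraint 2: syllable 1 onset /dflj/ has 4 consonants (> 3) → illicit
/sljes.ja/ — violates constraint 3: syllable 1 coda contains /s/, which is not a licensed coda consonant → illicit

/rjan/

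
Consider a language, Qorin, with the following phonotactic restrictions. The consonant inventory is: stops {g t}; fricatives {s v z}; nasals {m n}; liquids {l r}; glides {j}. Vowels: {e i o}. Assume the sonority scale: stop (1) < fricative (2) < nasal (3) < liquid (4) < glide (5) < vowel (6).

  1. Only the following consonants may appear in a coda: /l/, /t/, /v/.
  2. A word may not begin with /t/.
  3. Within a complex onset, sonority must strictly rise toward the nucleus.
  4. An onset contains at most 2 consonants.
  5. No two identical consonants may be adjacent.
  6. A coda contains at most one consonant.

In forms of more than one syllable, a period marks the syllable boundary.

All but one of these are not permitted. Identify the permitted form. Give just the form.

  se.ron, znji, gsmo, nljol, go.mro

se.ron — violates constraint 1: syllable 2 coda contains /n/, which is not a licensed coda consonant → not permitted
znji — violates constraint 4: syllable 1 onset /znj/ has 3 consonants (> 2) → not permitted
gsmo — violates constraint 4: syllable 1 onset /gsm/ has 3 consonants (> 2) → not permitted
nljol — violates constraint 4: syllable 1 onset /nlj/ has 3 consonants (> 2) → not permitted
go.mro — σ1 onset /g/, coda /∅/ ok; σ2 onset /mr/ (3→4 rises), coda /∅/ ok → permitted

go.mro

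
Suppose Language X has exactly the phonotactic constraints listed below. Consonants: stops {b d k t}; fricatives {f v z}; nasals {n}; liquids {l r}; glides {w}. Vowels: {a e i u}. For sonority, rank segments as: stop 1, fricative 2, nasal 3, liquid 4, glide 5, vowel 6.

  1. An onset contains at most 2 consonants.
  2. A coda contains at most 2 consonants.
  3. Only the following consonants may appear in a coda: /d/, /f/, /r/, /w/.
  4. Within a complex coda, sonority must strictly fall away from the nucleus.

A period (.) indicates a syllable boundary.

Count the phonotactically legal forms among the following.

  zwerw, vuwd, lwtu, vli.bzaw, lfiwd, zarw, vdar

4

zwerw — violates constraint 4: syllable 1 coda /rw/: /r/ (liquid, 4) → /w/ (glide, 5) does not fall → phonotactically illegal
vuwd — σ1 onset /v/, coda /wd/ (5→1 falls) ok → phonotactically legal
lwtu — violates constraint 1: syllable 1 onset /lwt/ has 3 consonants (> 2) → phonotactically illegal
vli.bzaw — σ1 onset /vl/ (2C), coda /∅/ ok; σ2 onset /bz/ (2C), coda /w/ ok → phonotactically legal
lfiwd — σ1 onset /lf/ (2C), coda /wd/ (5→1 falls) ok → phonotactically legal
zarw — violates constraint 4: syllable 1 coda /rw/: /r/ (liquid, 4) → /w/ (glide, 5) does not fall → phonotactically illegal
vdar — σ1 onset /vd/ (2C), coda /r/ ok → phonotactically legal
Phonotactically legal: vuwd, vli.bzaw, lfiwd, vdar → 4.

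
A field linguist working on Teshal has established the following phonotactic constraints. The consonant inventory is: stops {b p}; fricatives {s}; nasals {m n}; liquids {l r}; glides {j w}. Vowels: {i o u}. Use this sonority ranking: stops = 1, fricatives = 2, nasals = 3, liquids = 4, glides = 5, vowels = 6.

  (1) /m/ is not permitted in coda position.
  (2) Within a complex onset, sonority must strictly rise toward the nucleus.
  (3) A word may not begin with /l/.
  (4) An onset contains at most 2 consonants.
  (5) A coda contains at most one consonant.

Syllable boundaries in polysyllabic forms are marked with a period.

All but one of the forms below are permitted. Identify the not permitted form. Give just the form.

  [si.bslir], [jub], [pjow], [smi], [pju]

[si.bslir] — violates constraint 4: syllable 2 onset /bsl/ has 3 consonants (> 2) → not permitted
[jub] — σ1 onset /j/, coda /b/ ok → permitted
[pjow] — σ1 onset /pj/ (1→5 rises), coda /w/ ok → permitted
[smi] — σ1 onset /sm/ (2→3 rises), coda /∅/ ok → permitted
[pju] — σ1 onset /pj/ (1→5 rises), coda /∅/ ok → permitted

[si.bslir]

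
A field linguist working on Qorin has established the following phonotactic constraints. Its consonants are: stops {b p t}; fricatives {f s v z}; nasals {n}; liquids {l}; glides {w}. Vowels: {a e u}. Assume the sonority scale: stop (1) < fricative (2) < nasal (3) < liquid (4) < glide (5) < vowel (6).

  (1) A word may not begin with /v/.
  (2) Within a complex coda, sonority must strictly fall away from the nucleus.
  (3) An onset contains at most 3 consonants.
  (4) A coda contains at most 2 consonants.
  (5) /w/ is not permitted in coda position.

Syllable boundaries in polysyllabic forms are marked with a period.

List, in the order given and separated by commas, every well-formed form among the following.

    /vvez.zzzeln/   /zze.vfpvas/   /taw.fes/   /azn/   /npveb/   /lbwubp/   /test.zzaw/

/vvez.zzzeln/ — violates constraint 1: word begins with /v/ → ill-formed
/zze.vfpvas/ — violates constraint 3: syllable 2 onset /vfpv/ has 4 consonants (> 3) → ill-formed
/taw.fes/ — violates constraint 5: syllable 1 coda contains /w/ → ill-formed
/azn/ — violates constraint 2: syllable 1 coda /zn/: /z/ (fricative, 2) → /n/ (nasal, 3) does not fall → ill-formed
/npveb/ — σ1 onset /npv/ (3C), coda /b/ ok → well-formed
/lbwubp/ — violates constraint 2: syllable 1 coda /bp/: /b/ (stop, 1) → /p/ (stop, 1) does not fall → ill-formed
/test.zzaw/ — violates constraint 5: syllable 2 coda contains /w/ → ill-formed

/npveb/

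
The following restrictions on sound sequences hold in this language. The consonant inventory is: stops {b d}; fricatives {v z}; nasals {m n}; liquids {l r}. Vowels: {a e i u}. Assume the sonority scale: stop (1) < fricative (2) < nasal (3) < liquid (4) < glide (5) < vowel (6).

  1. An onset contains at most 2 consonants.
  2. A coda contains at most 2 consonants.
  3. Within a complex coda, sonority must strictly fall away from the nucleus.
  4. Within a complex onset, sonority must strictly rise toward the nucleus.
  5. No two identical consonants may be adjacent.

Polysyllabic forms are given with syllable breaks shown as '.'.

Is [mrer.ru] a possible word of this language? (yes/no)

no

[mrer.ru] — violates constraint 5: adjacent identical consonants /rr/ → phonotactically illegal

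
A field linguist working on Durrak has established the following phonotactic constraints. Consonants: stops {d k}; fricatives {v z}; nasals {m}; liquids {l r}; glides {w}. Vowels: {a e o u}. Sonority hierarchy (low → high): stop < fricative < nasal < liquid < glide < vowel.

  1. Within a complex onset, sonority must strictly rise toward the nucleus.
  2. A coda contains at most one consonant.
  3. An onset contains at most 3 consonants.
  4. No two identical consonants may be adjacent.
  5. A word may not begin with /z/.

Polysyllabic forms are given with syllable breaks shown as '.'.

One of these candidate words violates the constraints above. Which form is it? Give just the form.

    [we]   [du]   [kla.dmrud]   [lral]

[lral]

[we] — σ1 onset /w/, coda /∅/ ok → well-formed
[du] — σ1 onset /d/, coda /∅/ ok → well-formed
[kla.dmrud] — σ1 onset /kl/ (1→4 rises), coda /∅/ ok; σ2 onset /dmr/ (1→3→4 rises), coda /d/ ok → well-formed
[lral] — violates constraint 1: syllable 1 onset /lr/: /l/ (liquid, 4) → /r/ (liquid, 4) does not rise → ill-formed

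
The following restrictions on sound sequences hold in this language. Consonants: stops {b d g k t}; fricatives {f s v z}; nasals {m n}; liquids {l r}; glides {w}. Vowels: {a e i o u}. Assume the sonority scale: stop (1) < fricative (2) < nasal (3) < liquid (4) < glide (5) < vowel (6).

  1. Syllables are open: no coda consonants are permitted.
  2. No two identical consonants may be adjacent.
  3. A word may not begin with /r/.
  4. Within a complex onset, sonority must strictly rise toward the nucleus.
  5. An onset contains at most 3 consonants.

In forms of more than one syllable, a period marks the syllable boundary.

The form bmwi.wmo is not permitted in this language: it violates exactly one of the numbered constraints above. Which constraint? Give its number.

bmwi.wmo: syllable 2 onset /wm/: /w/ (glide, 5) → /m/ (nasal, 3) does not rise.
This is a violation of constraint 4: "Within a complex onset, sonority must strictly rise toward the nucleus."
The remaining constraints (1, 2, 3, 5) are satisfied.

4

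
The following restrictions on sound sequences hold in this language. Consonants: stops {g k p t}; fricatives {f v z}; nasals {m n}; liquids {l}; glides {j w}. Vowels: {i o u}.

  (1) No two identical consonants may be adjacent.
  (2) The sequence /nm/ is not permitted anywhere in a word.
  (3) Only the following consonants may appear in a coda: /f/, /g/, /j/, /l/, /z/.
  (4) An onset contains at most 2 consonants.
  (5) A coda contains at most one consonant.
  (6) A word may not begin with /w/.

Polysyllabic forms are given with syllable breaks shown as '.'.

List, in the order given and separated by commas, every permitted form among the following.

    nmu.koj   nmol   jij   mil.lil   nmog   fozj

nmu.koj — violates constraint 2: contains banned sequence /nm/ → not permitted
nmol — violates constraint 2: contains banned sequence /nm/ → not permitted
jij — σ1 onset /j/, coda /j/ ok → permitted
mil.lil — violates constraint 1: adjacent identical consonants /ll/ → not permitted
nmog — violates constraint 2: contains banned sequence /nm/ → not permitted
fozj — violates constraint 5: syllable 1 coda /zj/ has 2 consonants (> 1) → not permitted

jij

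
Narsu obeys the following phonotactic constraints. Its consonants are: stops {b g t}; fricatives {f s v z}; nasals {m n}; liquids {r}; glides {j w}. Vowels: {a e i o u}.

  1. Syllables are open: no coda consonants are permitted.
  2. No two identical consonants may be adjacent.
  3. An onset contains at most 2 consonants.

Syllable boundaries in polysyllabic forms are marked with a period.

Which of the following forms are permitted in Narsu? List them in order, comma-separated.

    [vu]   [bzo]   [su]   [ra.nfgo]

[vu], [bzo], [su]

[vu] — σ1 onset /v/, coda /∅/ ok → permitted
[bzo] — σ1 onset /bz/ (2C), coda /∅/ ok → permitted
[su] — σ1 onset /s/, coda /∅/ ok → permitted
[ra.nfgo] — violates constraint 3: syllable 2 onset /nfg/ has 3 consonants (> 2) → not permitted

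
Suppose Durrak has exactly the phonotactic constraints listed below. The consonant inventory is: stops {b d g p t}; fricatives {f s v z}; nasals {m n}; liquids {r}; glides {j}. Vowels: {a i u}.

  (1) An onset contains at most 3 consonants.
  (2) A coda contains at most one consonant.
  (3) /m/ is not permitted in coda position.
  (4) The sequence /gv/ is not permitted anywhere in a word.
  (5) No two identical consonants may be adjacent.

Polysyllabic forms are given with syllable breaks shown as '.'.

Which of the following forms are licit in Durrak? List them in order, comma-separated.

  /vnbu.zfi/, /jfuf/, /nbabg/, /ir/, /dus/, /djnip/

/vnbu.zfi/ — σ1 onset /vnb/ (3C), coda /∅/ ok; σ2 onset /zf/ (2C), coda /∅/ ok → licit
/jfuf/ — σ1 onset /jf/ (2C), coda /f/ ok → licit
/nbabg/ — violates constraint 2: syllable 1 coda /bg/ has 2 consonants (> 1) → illicit
/ir/ — σ1 onset /∅/, coda /r/ ok → licit
/dus/ — σ1 onset /d/, coda /s/ ok → licit
/djnip/ — σ1 onset /djn/ (3C), coda /p/ ok → licit

/vnbu.zfi/, /jfuf/, /ir/, /dus/, /djnip/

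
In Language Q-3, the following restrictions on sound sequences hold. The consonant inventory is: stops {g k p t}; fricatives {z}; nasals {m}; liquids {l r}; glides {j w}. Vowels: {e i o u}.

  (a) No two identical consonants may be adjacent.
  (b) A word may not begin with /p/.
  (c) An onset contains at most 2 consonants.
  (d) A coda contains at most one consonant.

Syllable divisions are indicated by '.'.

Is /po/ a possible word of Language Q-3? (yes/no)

/po/ — violates constraint (b): word begins with /p/ → not permitted

no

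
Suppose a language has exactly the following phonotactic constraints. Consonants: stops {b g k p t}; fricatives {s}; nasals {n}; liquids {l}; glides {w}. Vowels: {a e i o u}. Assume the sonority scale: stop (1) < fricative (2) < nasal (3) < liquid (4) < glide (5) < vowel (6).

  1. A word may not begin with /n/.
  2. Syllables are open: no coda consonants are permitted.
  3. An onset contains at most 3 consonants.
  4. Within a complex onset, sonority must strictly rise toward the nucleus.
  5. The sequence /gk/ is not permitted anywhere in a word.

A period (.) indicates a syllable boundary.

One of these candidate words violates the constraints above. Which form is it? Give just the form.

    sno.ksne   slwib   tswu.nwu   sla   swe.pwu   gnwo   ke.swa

slwib

sno.ksne — σ1 onset /sn/ (2→3 rises), coda /∅/ ok; σ2 onset /ksn/ (1→2→3 rises), coda /∅/ ok → permitted
slwib — violates constraint 2: syllable 1 coda /b/ has 1 consonant (> 0) → not permitted
tswu.nwu — σ1 onset /tsw/ (1→2→5 rises), coda /∅/ ok; σ2 onset /nw/ (3→5 rises), coda /∅/ ok → permitted
sla — σ1 onset /sl/ (2→4 rises), coda /∅/ ok → permitted
swe.pwu — σ1 onset /sw/ (2→5 rises), coda /∅/ ok; σ2 onset /pw/ (1→5 rises), coda /∅/ ok → permitted
gnwo — σ1 onset /gnw/ (1→3→5 rises), coda /∅/ ok → permitted
ke.swa — σ1 onset /k/, coda /∅/ ok; σ2 onset /sw/ (2→5 rises), coda /∅/ ok → permitted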